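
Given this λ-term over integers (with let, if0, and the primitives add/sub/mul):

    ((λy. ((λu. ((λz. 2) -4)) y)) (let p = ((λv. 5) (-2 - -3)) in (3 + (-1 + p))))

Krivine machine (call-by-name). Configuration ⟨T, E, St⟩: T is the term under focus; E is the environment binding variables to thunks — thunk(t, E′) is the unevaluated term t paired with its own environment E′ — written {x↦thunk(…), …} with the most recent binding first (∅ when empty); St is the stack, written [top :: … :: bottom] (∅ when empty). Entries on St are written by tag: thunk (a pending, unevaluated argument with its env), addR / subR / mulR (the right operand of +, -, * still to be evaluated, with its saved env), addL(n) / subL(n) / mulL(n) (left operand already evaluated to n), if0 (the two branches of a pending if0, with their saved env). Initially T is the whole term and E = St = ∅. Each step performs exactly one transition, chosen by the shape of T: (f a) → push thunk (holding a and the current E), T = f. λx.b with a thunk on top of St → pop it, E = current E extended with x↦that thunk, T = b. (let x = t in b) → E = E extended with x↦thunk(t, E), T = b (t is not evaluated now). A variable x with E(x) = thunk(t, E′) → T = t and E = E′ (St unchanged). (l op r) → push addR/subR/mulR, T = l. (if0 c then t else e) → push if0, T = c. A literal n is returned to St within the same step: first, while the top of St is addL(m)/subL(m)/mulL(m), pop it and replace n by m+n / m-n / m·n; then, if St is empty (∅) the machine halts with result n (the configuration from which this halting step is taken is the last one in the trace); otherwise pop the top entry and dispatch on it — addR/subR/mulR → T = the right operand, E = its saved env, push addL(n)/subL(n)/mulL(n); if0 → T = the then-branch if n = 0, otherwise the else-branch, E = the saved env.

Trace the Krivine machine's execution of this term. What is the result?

t=0: <T=((λy. ((λu. ((λz. 2) -4)) y)) (let p = ((λv. 5) (-2 - -3)) in (3 + (-1 + p)))), E=∅, St=∅>
t=1: <T=(λy. ((λu. ((λz. 2) -4)) y)), E=∅, St=[thunk]>
t=2: <T=((λu. ((λz. 2) -4)) y), E={y↦thunk((let p = ((λv. 5) (-2 - -3)) in (3 + (-1 + p))), ∅)}, St=∅>
t=3: <T=(λu. ((λz. 2) -4)), E={y↦thunk((let p = ((λv. 5) (-2 - -3)) in (3 + (-1 + p))), ∅)}, St=[thunk]>
t=4: <T=((λz. 2) -4), E={u↦thunk(y, {y↦thunk((let p = ((λv. 5) (-2 - -3)) in (3 + (-1 + p))), ∅)}), y↦thunk((let p = ((λv. 5) (-2 - -3)) in (3 + (-1 + p))), ∅)}, St=∅>
t=5: <T=(λz. 2), E={u↦thunk(y, {y↦thunk((let p = ((λv. 5) (-2 - -3)) in (3 + (-1 + p))), ∅)}), y↦thunk((let p = ((λv. 5) (-2 - -3)) in (3 + (-1 + p))), ∅)}, St=[thunk]>
t=6: <T=2, E={z↦thunk(-4, {u↦thunk(y, {y↦thunk((let p = ((λv. 5) (-2 - -3)) in (3 + (-1 + p))), ∅)}), y↦thunk((let p = ((λv. 5) (-2 - -3)) in (3 + (-1 + p))), ∅)}), u↦thunk(y, {y↦thunk((let p = ((λv. 5) (-2 - -3)) in (3 + (-1 + p))), ∅)}), y↦thunk((let p = ((λv. 5) (-2 - -3)) in (3 + (-1 + p))), ∅)}, St=∅>
→ final value 2

Answer: 2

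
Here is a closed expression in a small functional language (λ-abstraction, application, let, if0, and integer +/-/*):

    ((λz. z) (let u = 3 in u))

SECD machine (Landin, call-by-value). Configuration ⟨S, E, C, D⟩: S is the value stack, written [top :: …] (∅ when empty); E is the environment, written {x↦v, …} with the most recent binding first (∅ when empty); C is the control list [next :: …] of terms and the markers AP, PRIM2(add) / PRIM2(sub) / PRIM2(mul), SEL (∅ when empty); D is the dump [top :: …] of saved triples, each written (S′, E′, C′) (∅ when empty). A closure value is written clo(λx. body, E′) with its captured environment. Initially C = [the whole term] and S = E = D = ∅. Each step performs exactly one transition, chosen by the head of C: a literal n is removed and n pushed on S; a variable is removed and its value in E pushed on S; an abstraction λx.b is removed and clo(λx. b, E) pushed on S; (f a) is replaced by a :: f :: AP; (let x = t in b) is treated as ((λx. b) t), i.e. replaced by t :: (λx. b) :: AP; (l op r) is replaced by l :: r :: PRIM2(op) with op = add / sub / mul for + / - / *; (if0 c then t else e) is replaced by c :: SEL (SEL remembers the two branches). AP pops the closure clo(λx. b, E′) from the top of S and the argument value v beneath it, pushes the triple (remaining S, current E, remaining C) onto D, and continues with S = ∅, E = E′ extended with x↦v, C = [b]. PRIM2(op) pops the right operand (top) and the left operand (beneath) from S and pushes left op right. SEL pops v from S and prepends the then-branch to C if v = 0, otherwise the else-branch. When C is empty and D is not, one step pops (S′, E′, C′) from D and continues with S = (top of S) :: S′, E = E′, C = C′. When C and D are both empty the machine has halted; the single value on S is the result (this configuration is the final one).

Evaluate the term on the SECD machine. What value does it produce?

step 0: [S=∅ | E=∅ | C=[((λz. z) (let u = 3 in u))] | D=∅]
step 1: [S=∅ | E=∅ | C=[(let u = 3 in u) :: (λz. z) :: AP] | D=∅]
step 2: [S=∅ | E=∅ | C=[3 :: (λu. u) :: AP :: (λz. z) :: AP] | D=∅]
step 3: [S=[3] | E=∅ | C=[(λu. u) :: AP :: (λz. z) :: AP] | D=∅]
step 4: [S=[clo(λu. u, ∅) :: 3] | E=∅ | C=[AP :: (λz. z) :: AP] | D=∅]
step 5: [S=∅ | E={u↦3} | C=[u] | D=[(∅, ∅, [(λz. z) :: AP])]]
step 6: [S=[3] | E={u↦3} | C=∅ | D=[(∅, ∅, [(λz. z) :: AP])]]
step 7: [S=[3] | E=∅ | C=[(λz. z) :: AP] | D=∅]
step 8: [S=[clo(λz. z, ∅) :: 3] | E=∅ | C=[AP] | D=∅]
step 9: [S=∅ | E={z↦3} | C=[z] | D=[(∅, ∅, ∅)]]
step 10: [S=[3] | E={z↦3} | C=∅ | D=[(∅, ∅, ∅)]]
step 11: [S=[3] | E=∅ | C=∅ | D=∅]
→ final value 3

Answer: 3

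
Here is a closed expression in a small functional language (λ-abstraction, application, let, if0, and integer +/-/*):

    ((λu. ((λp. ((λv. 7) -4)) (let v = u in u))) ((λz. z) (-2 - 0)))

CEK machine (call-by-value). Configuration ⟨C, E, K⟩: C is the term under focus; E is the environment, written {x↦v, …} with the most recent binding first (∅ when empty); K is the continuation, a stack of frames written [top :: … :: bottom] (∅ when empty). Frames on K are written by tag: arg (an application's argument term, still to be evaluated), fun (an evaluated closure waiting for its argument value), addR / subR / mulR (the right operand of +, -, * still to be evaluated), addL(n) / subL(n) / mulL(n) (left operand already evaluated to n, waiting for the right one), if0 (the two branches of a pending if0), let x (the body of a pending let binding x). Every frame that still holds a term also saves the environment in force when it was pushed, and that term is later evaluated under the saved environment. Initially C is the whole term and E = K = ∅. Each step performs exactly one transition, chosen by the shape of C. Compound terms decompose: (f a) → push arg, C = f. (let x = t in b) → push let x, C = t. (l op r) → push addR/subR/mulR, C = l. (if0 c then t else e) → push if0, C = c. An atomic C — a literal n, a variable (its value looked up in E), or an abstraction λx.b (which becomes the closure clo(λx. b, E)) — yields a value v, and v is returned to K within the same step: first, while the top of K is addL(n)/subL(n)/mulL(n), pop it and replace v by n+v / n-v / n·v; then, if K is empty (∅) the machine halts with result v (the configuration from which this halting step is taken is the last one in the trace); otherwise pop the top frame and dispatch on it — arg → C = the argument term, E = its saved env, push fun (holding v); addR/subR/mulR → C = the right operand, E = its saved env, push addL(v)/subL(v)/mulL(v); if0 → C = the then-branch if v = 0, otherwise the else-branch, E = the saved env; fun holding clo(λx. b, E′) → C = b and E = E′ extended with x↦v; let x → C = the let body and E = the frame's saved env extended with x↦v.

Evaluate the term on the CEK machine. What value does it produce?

Answer: 7

Machine steps:
0. <C=((λu. ((λp. ((λv. 7) -4)) (let v = u in u))) ((λz. z) (-2 - 0))), E=∅, K=∅>
1. <C=(λu. ((λp. ((λv. 7) -4)) (let v = u in u))), E=∅, K=[arg]>
2. <C=((λz. z) (-2 - 0)), E=∅, K=[fun]>
3. <C=(λz. z), E=∅, K=[arg :: fun]>
4. <C=(-2 - 0), E=∅, K=[fun :: fun]>
5. <C=-2, E=∅, K=[subR :: fun :: fun]>
6. <C=0, E=∅, K=[subL(-2) :: fun :: fun]>
7. <C=z, E={z↦-2}, K=[fun]>
8. <C=((λp. ((λv. 7) -4)) (let v = u in u)), E={u↦-2}, K=∅>
9. <C=(λp. ((λv. 7) -4)), E={u↦-2}, K=[arg]>
10. <C=(let v = u in u), E={u↦-2}, K=[fun]>
11. <C=u, E={u↦-2}, K=[let v :: fun]>
12. <C=u, E={v↦-2, u↦-2}, K=[fun]>
13. <C=((λv. 7) -4), E={p↦-2, u↦-2}, K=∅>
14. <C=(λv. 7), E={p↦-2, u↦-2}, K=[arg]>
15. <C=-4, E={p↦-2, u↦-2}, K=[fun]>
16. <C=7, E={v↦-4, p↦-2, u↦-2}, K=∅>
→ final value 7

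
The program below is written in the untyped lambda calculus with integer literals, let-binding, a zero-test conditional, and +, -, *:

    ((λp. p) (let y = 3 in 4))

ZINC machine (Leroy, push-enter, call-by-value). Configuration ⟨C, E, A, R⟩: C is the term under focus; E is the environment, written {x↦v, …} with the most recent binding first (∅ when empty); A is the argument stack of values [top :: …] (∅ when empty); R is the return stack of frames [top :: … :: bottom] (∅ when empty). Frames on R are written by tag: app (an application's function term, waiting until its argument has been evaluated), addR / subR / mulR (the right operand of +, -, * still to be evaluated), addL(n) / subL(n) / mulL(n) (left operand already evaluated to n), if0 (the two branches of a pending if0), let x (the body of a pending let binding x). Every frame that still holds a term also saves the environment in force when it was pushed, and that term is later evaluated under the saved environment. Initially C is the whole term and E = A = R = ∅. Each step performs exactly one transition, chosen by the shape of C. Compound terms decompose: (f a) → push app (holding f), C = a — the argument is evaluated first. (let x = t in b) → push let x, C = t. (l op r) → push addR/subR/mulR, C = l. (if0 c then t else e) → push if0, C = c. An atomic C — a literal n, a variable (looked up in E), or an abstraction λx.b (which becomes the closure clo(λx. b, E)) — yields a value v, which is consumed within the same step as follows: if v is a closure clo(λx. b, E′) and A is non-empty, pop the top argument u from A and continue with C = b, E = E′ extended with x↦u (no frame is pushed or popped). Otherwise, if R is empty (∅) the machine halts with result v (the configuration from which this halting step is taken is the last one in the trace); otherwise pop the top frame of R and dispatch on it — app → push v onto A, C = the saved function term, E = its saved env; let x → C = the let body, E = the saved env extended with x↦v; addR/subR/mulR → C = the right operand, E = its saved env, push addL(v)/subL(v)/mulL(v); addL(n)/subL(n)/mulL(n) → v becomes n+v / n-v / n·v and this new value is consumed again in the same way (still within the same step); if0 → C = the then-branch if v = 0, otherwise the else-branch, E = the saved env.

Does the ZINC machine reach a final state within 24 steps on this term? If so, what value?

Answer: 4

Execution trace:
[0] [C=((λp. p) (let y = 3 in 4)) | E=∅ | A=∅ | R=∅]
[1] [C=(let y = 3 in 4) | E=∅ | A=∅ | R=[app]]
[2] [C=3 | E=∅ | A=∅ | R=[let y :: app]]
[3] [C=4 | E={y↦3} | A=∅ | R=[app]]
[4] [C=(λp. p) | E=∅ | A=[4] | R=∅]
[5] [C=p | E={p↦4} | A=∅ | R=∅]
→ final value 4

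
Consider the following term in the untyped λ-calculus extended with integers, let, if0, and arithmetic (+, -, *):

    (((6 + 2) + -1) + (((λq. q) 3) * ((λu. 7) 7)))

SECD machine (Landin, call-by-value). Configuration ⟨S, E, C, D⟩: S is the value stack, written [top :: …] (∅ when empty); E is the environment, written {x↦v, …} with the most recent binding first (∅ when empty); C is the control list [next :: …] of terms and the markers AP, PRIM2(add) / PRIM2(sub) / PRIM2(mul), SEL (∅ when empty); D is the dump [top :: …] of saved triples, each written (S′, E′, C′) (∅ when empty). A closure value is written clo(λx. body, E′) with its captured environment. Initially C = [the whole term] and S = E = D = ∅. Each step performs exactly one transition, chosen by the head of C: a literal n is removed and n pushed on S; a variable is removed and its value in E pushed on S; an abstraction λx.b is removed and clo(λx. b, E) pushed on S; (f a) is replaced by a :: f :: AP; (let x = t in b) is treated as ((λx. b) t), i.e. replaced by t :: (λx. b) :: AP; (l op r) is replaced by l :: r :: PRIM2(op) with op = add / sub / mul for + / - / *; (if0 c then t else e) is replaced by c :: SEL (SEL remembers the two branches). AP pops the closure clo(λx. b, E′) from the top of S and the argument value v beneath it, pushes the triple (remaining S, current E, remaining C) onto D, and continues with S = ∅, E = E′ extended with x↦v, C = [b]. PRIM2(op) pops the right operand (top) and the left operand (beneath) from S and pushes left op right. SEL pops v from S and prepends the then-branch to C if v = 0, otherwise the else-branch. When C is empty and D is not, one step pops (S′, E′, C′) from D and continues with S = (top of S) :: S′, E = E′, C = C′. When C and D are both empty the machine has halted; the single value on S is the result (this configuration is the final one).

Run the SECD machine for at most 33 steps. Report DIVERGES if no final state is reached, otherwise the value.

Answer: 28

Derivation:
t=0: ⟨S=∅; E=∅; C=[(((6 + 2) + -1) + (((λq. q) 3) * ((λu. 7) 7)))]; D=∅⟩
t=1: ⟨S=∅; E=∅; C=[((6 + 2) + -1) :: (((λq. q) 3) * ((λu. 7) 7)) :: PRIM2(add)]; D=∅⟩
t=2: ⟨S=∅; E=∅; C=[(6 + 2) :: -1 :: PRIM2(add) :: (((λq. q) 3) * ((λu. 7) 7)) :: PRIM2(add)]; D=∅⟩
t=3: ⟨S=∅; E=∅; C=[6 :: 2 :: PRIM2(add) :: -1 :: PRIM2(add) :: (((λq. q) 3) * ((λu. 7) 7)) :: PRIM2(add)]; D=∅⟩
t=4: ⟨S=[6]; E=∅; C=[2 :: PRIM2(add) :: -1 :: PRIM2(add) :: (((λq. q) 3) * ((λu. 7) 7)) :: PRIM2(add)]; D=∅⟩
t=5: ⟨S=[2 :: 6]; E=∅; C=[PRIM2(add) :: -1 :: PRIM2(add) :: (((λq. q) 3) * ((λu. 7) 7)) :: PRIM2(add)]; D=∅⟩
t=6: ⟨S=[8]; E=∅; C=[-1 :: PRIM2(add) :: (((λq. q) 3) * ((λu. 7) 7)) :: PRIM2(add)]; D=∅⟩
t=7: ⟨S=[-1 :: 8]; E=∅; C=[PRIM2(add) :: (((λq. q) 3) * ((λu. 7) 7)) :: PRIM2(add)]; D=∅⟩
t=8: ⟨S=[7]; E=∅; C=[(((λq. q) 3) * ((λu. 7) 7)) :: PRIM2(add)]; D=∅⟩
t=9: ⟨S=[7]; E=∅; C=[((λq. q) 3) :: ((λu. 7) 7) :: PRIM2(mul) :: PRIM2(add)]; D=∅⟩
t=10: ⟨S=[7]; E=∅; C=[3 :: (λq. q) :: AP :: ((λu. 7) 7) :: PRIM2(mul) :: PRIM2(add)]; D=∅⟩
t=11: ⟨S=[3 :: 7]; E=∅; C=[(λq. q) :: AP :: ((λu. 7) 7) :: PRIM2(mul) :: PRIM2(add)]; D=∅⟩
t=12: ⟨S=[clo(λq. q, ∅) :: 3 :: 7]; E=∅; C=[AP :: ((λu. 7) 7) :: PRIM2(mul) :: PRIM2(add)]; D=∅⟩
t=13: ⟨S=∅; E={q↦3}; C=[q]; D=[([7], ∅, [((λu. 7) 7) :: PRIM2(mul) :: PRIM2(add)])]⟩
t=14: ⟨S=[3]; E={q↦3}; C=∅; D=[([7], ∅, [((λu. 7) 7) :: PRIM2(mul) :: PRIM2(add)])]⟩
t=15: ⟨S=[3 :: 7]; E=∅; C=[((λu. 7) 7) :: PRIM2(mul) :: PRIM2(add)]; D=∅⟩
t=16: ⟨S=[3 :: 7]; E=∅; C=[7 :: (λu. 7) :: AP :: PRIM2(mul) :: PRIM2(add)]; D=∅⟩
t=17: ⟨S=[7 :: 3 :: 7]; E=∅; C=[(λu. 7) :: AP :: PRIM2(mul) :: PRIM2(add)]; D=∅⟩
t=18: ⟨S=[clo(λu. 7, ∅) :: 7 :: 3 :: 7]; E=∅; C=[AP :: PRIM2(mul) :: PRIM2(add)]; D=∅⟩
t=19: ⟨S=∅; E={u↦7}; C=[7]; D=[([3 :: 7], ∅, [PRIM2(mul) :: PRIM2(add)])]⟩
t=20: ⟨S=[7]; E={u↦7}; C=∅; D=[([3 :: 7], ∅, [PRIM2(mul) :: PRIM2(add)])]⟩
t=21: ⟨S=[7 :: 3 :: 7]; E=∅; C=[PRIM2(mul) :: PRIM2(add)]; D=∅⟩
t=22: ⟨S=[21 :: 7]; E=∅; C=[PRIM2(add)]; D=∅⟩
t=23: ⟨S=[28]; E=∅; C=∅; D=∅⟩
→ final value 28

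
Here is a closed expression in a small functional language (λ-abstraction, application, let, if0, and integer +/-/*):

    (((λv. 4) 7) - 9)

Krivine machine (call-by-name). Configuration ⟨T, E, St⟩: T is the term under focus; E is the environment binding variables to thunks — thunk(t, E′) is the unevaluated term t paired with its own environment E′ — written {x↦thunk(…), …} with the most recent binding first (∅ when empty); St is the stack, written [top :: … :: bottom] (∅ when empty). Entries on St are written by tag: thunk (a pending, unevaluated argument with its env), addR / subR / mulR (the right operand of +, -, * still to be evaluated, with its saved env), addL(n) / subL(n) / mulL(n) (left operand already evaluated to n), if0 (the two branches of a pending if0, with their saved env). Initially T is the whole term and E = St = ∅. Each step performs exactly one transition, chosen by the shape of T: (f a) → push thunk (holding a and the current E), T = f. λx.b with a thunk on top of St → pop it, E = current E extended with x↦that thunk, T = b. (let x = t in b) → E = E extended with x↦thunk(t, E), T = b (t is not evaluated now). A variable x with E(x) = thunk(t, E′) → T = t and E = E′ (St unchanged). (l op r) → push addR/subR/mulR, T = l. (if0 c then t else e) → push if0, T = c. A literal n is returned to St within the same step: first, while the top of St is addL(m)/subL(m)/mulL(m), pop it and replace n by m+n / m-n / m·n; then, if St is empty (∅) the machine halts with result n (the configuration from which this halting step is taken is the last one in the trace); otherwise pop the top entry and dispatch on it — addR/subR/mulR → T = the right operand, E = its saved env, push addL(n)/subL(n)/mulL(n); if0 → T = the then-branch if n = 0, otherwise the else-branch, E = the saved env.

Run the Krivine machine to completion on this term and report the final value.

t=0: <T=(((λv. 4) 7) - 9), E=∅, St=∅>
t=1: <T=((λv. 4) 7), E=∅, St=[subR]>
t=2: <T=(λv. 4), E=∅, St=[thunk :: subR]>
t=3: <T=4, E={v↦thunk(7, ∅)}, St=[subR]>
t=4: <T=9, E=∅, St=[subL(4)]>
→ final value -5

Answer: -5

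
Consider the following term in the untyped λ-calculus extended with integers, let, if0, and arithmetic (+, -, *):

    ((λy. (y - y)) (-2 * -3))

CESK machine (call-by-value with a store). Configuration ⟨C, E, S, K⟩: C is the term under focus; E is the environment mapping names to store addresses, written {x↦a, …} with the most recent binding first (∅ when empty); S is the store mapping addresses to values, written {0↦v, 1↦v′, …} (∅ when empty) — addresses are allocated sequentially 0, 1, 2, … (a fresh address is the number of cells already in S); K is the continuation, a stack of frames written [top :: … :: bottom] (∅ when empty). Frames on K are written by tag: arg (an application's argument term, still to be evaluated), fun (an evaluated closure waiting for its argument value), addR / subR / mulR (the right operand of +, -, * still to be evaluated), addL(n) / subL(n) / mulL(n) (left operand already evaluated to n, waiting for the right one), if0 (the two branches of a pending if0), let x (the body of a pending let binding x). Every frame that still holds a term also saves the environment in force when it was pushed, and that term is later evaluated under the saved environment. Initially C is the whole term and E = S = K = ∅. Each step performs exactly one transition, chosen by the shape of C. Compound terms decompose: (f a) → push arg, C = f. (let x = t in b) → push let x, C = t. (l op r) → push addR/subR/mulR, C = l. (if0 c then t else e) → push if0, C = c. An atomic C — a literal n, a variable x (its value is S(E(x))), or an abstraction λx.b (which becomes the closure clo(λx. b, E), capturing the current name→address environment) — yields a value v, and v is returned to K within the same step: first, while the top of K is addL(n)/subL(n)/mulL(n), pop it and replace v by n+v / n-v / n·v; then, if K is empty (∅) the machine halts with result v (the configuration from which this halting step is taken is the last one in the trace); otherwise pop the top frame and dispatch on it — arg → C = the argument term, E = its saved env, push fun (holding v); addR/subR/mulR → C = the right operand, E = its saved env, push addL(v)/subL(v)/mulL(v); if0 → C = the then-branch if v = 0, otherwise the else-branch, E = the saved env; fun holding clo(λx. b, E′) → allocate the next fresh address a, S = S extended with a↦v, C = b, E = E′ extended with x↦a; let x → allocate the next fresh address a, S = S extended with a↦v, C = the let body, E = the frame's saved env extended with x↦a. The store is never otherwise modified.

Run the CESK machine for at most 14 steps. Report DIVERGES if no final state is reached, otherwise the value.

Answer: 0

Derivation:
t=0: ⟨C=((λy. (y - y)) (-2 * -3)); E=∅; S=∅; K=∅⟩
t=1: ⟨C=(λy. (y - y)); E=∅; S=∅; K=[arg]⟩
t=2: ⟨C=(-2 * -3); E=∅; S=∅; K=[fun]⟩
t=3: ⟨C=-2; E=∅; S=∅; K=[mulR :: fun]⟩
t=4: ⟨C=-3; E=∅; S=∅; K=[mulL(-2) :: fun]⟩
t=5: ⟨C=(y - y); E={y↦0}; S={0↦6}; K=∅⟩
t=6: ⟨C=y; E={y↦0}; S={0↦6}; K=[subR]⟩
t=7: ⟨C=y; E={y↦0}; S={0↦6}; K=[subL(6)]⟩
→ final value 0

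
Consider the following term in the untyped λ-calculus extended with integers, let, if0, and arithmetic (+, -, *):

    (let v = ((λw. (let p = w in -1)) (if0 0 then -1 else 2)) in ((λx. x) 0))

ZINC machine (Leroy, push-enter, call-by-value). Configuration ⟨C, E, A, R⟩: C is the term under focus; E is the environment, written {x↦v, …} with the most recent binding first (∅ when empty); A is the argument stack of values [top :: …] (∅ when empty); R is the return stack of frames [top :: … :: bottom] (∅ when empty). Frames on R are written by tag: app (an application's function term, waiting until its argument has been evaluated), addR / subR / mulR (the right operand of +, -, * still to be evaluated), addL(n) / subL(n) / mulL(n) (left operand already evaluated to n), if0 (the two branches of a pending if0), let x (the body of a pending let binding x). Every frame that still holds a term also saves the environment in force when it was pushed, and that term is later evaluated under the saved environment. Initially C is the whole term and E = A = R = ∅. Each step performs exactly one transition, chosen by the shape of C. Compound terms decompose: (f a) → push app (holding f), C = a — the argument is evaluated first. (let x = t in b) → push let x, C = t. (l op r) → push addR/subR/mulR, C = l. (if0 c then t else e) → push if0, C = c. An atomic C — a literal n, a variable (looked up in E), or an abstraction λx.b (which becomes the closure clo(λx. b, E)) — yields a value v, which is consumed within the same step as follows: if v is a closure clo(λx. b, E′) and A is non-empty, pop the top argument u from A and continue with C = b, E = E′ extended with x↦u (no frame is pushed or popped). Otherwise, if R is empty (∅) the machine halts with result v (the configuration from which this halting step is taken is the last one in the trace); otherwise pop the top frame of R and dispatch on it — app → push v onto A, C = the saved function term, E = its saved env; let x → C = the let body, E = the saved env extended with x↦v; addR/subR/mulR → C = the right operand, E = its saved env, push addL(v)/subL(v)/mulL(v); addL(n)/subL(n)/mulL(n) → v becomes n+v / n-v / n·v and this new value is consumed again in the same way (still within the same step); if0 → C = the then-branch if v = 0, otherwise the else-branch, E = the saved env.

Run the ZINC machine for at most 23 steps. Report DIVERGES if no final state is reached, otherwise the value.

step 0: [C=(let v = ((λw. (let p = w in -1)) (if0 0 then -1 else 2)) in ((λx. x) 0)) | E=∅ | A=∅ | R=∅]
step 1: [C=((λw. (let p = w in -1)) (if0 0 then -1 else 2)) | E=∅ | A=∅ | R=[let v]]
step 2: [C=(if0 0 then -1 else 2) | E=∅ | A=∅ | R=[app :: let v]]
step 3: [C=0 | E=∅ | A=∅ | R=[if0 :: app :: let v]]
step 4: [C=-1 | E=∅ | A=∅ | R=[app :: let v]]
step 5: [C=(λw. (let p = w in -1)) | E=∅ | A=[-1] | R=[let v]]
step 6: [C=(let p = w in -1) | E={w↦-1} | A=∅ | R=[let v]]
step 7: [C=w | E={w↦-1} | A=∅ | R=[let p :: let v]]
step 8: [C=-1 | E={p↦-1, w↦-1} | A=∅ | R=[let v]]
step 9: [C=((λx. x) 0) | E={v↦-1} | A=∅ | R=∅]
step 10: [C=0 | E={v↦-1} | A=∅ | R=[app]]
step 11: [C=(λx. x) | E={v↦-1} | A=[0] | R=∅]
step 12: [C=x | E={x↦0, v↦-1} | A=∅ | R=∅]
→ final value 0

Answer: 0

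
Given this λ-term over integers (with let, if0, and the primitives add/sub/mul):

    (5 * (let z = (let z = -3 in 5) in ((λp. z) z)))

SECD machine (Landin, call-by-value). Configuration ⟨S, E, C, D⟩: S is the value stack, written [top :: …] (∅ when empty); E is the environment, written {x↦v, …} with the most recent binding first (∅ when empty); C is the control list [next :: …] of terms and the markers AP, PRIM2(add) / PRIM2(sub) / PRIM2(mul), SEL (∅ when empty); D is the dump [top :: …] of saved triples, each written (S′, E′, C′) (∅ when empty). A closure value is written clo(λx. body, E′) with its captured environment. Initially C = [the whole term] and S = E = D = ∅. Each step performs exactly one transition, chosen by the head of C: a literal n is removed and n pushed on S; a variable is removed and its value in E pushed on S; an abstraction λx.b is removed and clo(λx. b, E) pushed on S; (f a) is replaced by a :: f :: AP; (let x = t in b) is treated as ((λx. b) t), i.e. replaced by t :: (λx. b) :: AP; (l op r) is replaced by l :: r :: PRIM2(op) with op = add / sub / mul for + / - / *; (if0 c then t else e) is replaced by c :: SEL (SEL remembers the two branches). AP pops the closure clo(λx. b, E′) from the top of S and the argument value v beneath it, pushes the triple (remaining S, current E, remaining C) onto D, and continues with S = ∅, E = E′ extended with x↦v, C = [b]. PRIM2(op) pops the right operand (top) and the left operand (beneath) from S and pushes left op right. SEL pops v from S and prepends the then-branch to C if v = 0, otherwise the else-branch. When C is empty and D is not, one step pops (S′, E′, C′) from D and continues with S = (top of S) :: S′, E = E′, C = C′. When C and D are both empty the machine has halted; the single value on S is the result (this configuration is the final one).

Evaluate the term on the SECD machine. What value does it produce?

step 0: [S=∅ | E=∅ | C=[(5 * (let z = (let z = -3 in 5) in ((λp. z) z)))] | D=∅]
step 1: [S=∅ | E=∅ | C=[5 :: (let z = (let z = -3 in 5) in ((λp. z) z)) :: PRIM2(mul)] | D=∅]
step 2: [S=[5] | E=∅ | C=[(let z = (let z = -3 in 5) in ((λp. z) z)) :: PRIM2(mul)] | D=∅]
step 3: [S=[5] | E=∅ | C=[(let z = -3 in 5) :: (λz. ((λp. z) z)) :: AP :: PRIM2(mul)] | D=∅]
step 4: [S=[5] | E=∅ | C=[-3 :: (λz. 5) :: AP :: (λz. ((λp. z) z)) :: AP :: PRIM2(mul)] | D=∅]
step 5: [S=[-3 :: 5] | E=∅ | C=[(λz. 5) :: AP :: (λz. ((λp. z) z)) :: AP :: PRIM2(mul)] | D=∅]
step 6: [S=[clo(λz. 5, ∅) :: -3 :: 5] | E=∅ | C=[AP :: (λz. ((λp. z) z)) :: AP :: PRIM2(mul)] | D=∅]
step 7: [S=∅ | E={z↦-3} | C=[5] | D=[([5], ∅, [(λz. ((λp. z) z)) :: AP :: PRIM2(mul)])]]
step 8: [S=[5] | E={z↦-3} | C=∅ | D=[([5], ∅, [(λz. ((λp. z) z)) :: AP :: PRIM2(mul)])]]
step 9: [S=[5 :: 5] | E=∅ | C=[(λz. ((λp. z) z)) :: AP :: PRIM2(mul)] | D=∅]
step 10: [S=[clo(λz. ((λp. z) z), ∅) :: 5 :: 5] | E=∅ | C=[AP :: PRIM2(mul)] | D=∅]
step 11: [S=∅ | E={z↦5} | C=[((λp. z) z)] | D=[([5], ∅, [PRIM2(mul)])]]
step 12: [S=∅ | E={z↦5} | C=[z :: (λp. z) :: AP] | D=[([5], ∅, [PRIM2(mul)])]]
step 13: [S=[5] | E={z↦5} | C=[(λp. z) :: AP] | D=[([5], ∅, [PRIM2(mul)])]]
step 14: [S=[clo(λp. z, {z↦5}) :: 5] | E={z↦5} | C=[AP] | D=[([5], ∅, [PRIM2(mul)])]]
step 15: [S=∅ | E={p↦5, z↦5} | C=[z] | D=[(∅, {z↦5}, ∅) :: ([5], ∅, [PRIM2(mul)])]]
step 16: [S=[5] | E={p↦5, z↦5} | C=∅ | D=[(∅, {z↦5}, ∅) :: ([5], ∅, [PRIM2(mul)])]]
step 17: [S=[5] | E={z↦5} | C=∅ | D=[([5], ∅, [PRIM2(mul)])]]
step 18: [S=[5 :: 5] | E=∅ | C=[PRIM2(mul)] | D=∅]
step 19: [S=[25] | E=∅ | C=∅ | D=∅]
→ final value 25

Answer: 25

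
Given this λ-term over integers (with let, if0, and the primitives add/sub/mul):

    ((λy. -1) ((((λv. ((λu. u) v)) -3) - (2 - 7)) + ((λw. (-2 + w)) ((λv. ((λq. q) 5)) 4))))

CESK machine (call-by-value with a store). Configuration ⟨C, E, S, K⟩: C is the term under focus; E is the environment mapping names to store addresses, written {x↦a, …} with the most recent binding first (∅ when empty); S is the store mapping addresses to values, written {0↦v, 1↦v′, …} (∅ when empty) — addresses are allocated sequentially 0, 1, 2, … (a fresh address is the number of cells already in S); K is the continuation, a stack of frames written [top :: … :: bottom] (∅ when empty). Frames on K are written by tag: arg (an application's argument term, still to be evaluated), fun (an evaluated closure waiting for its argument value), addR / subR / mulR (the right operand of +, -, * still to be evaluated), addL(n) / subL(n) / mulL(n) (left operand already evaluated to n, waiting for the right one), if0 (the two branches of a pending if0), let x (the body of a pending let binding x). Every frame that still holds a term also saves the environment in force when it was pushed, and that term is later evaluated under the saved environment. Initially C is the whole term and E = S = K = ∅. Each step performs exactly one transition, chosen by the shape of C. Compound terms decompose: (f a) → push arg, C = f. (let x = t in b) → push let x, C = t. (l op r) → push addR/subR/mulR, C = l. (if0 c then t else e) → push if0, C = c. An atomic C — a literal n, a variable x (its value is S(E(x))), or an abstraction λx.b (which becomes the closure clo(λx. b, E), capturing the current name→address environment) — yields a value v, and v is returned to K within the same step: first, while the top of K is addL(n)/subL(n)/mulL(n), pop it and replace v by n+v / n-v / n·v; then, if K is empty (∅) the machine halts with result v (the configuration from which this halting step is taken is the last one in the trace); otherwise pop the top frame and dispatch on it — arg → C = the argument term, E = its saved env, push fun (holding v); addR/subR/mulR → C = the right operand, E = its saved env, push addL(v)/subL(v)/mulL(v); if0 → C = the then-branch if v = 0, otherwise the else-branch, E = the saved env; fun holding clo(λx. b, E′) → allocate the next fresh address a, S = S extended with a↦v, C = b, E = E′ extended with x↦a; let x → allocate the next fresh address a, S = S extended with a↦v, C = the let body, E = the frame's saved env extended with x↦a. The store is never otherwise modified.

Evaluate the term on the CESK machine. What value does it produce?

Answer: -1

Execution trace:
0. <C=((λy. -1) ((((λv. ((λu. u) v)) -3) - (2 - 7)) + ((λw. (-2 + w)) ((λv. ((λq. q) 5)) 4)))), E=∅, S=∅, K=∅>
1. <C=(λy. -1), E=∅, S=∅, K=[arg]>
2. <C=((((λv. ((λu. u) v)) -3) - (2 - 7)) + ((λw. (-2 + w)) ((λv. ((λq. q) 5)) 4))), E=∅, S=∅, K=[fun]>
3. <C=(((λv. ((λu. u) v)) -3) - (2 - 7)), E=∅, S=∅, K=[addR :: fun]>
4. <C=((λv. ((λu. u) v)) -3), E=∅, S=∅, K=[subR :: addR :: fun]>
5. <C=(λv. ((λu. u) v)), E=∅, S=∅, K=[arg :: subR :: addR :: fun]>
6. <C=-3, E=∅, S=∅, K=[fun :: subR :: addR :: fun]>
7. <C=((λu. u) v), E={v↦0}, S={0↦-3}, K=[subR :: addR :: fun]>
8. <C=(λu. u), E={v↦0}, S={0↦-3}, K=[arg :: subR :: addR :: fun]>
9. <C=v, E={v↦0}, S={0↦-3}, K=[fun :: subR :: addR :: fun]>
10. <C=u, E={u↦1, v↦0}, S={0↦-3, 1↦-3}, K=[subR :: addR :: fun]>
11. <C=(2 - 7), E=∅, S={0↦-3, 1↦-3}, K=[subL(-3) :: addR :: fun]>
12. <C=2, E=∅, S={0↦-3, 1↦-3}, K=[subR :: subL(-3) :: addR :: fun]>
13. <C=7, E=∅, S={0↦-3, 1↦-3}, K=[subL(2) :: subL(-3) :: addR :: fun]>
14. <C=((λw. (-2 + w)) ((λv. ((λq. q) 5)) 4)), E=∅, S={0↦-3, 1↦-3}, K=[addL(2) :: fun]>
15. <C=(λw. (-2 + w)), E=∅, S={0↦-3, 1↦-3}, K=[arg :: addL(2) :: fun]>
16. <C=((λv. ((λq. q) 5)) 4), E=∅, S={0↦-3, 1↦-3}, K=[fun :: addL(2) :: fun]>
17. <C=(λv. ((λq. q) 5)), E=∅, S={0↦-3, 1↦-3}, K=[arg :: fun :: addL(2) :: fun]>
18. <C=4, E=∅, S={0↦-3, 1↦-3}, K=[fun :: fun :: addL(2) :: fun]>
19. <C=((λq. q) 5), E={v↦2}, S={0↦-3, 1↦-3, 2↦4}, K=[fun :: addL(2) :: fun]>
20. <C=(λq. q), E={v↦2}, S={0↦-3, 1↦-3, 2↦4}, K=[arg :: fun :: addL(2) :: fun]>
21. <C=5, E={v↦2}, S={0↦-3, 1↦-3, 2↦4}, K=[fun :: fun :: addL(2) :: fun]>
22. <C=q, E={q↦3, v↦2}, S={0↦-3, 1↦-3, 2↦4, 3↦5}, K=[fun :: addL(2) :: fun]>
23. <C=(-2 + w), E={w↦4}, S={0↦-3, 1↦-3, 2↦4, 3↦5, 4↦5}, K=[addL(2) :: fun]>
24. <C=-2, E={w↦4}, S={0↦-3, 1↦-3, 2↦4, 3↦5, 4↦5}, K=[addR :: addL(2) :: fun]>
25. <C=w, E={w↦4}, S={0↦-3, 1↦-3, 2↦4, 3↦5, 4↦5}, K=[addL(-2) :: addL(2) :: fun]>
26. <C=-1, E={y↦5}, S={0↦-3, 1↦-3, 2↦4, 3↦5, 4↦5, 5↦5}, K=∅>
→ final value -1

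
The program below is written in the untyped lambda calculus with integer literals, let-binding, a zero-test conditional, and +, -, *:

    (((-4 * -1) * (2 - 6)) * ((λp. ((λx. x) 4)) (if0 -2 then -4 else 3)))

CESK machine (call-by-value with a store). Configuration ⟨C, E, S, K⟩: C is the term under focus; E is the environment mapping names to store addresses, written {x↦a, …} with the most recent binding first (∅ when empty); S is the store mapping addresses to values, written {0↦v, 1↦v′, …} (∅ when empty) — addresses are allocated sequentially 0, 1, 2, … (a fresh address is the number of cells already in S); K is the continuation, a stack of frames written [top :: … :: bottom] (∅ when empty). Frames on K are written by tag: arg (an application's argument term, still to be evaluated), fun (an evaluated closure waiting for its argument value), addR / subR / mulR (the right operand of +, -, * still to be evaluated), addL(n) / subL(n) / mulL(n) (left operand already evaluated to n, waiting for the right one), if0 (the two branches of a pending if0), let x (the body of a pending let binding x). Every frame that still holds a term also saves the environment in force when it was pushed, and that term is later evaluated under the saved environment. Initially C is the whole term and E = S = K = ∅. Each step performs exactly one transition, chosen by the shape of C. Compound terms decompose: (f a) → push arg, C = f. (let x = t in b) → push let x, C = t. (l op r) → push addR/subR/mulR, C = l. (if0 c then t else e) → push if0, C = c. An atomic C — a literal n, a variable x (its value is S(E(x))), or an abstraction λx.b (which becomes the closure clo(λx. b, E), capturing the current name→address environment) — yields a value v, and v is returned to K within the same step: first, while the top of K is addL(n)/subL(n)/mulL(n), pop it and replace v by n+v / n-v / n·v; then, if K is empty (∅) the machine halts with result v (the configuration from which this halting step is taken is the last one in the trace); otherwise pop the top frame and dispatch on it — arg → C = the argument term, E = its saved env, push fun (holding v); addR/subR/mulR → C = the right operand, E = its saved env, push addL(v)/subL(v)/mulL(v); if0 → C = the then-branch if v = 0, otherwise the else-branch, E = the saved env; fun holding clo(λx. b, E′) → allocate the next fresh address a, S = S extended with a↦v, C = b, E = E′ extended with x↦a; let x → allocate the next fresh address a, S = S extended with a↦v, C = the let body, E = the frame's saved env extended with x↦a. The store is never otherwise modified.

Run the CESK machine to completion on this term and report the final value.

Answer: -64

Execution trace:
[0] ⟨C=(((-4 * -1) * (2 - 6)) * ((λp. ((λx. x) 4)) (if0 -2 then -4 else 3))); E=∅; S=∅; K=∅⟩
[1] ⟨C=((-4 * -1) * (2 - 6)); E=∅; S=∅; K=[mulR]⟩
[2] ⟨C=(-4 * -1); E=∅; S=∅; K=[mulR :: mulR]⟩
[3] ⟨C=-4; E=∅; S=∅; K=[mulR :: mulR :: mulR]⟩
[4] ⟨C=-1; E=∅; S=∅; K=[mulL(-4) :: mulR :: mulR]⟩
[5] ⟨C=(2 - 6); E=∅; S=∅; K=[mulL(4) :: mulR]⟩
[6] ⟨C=2; E=∅; S=∅; K=[subR :: mulL(4) :: mulR]⟩
[7] ⟨C=6; E=∅; S=∅; K=[subL(2) :: mulL(4) :: mulR]⟩
[8] ⟨C=((λp. ((λx. x) 4)) (if0 -2 then -4 else 3)); E=∅; S=∅; K=[mulL(-16)]⟩
[9] ⟨C=(λp. ((λx. x) 4)); E=∅; S=∅; K=[arg :: mulL(-16)]⟩
[10] ⟨C=(if0 -2 then -4 else 3); E=∅; S=∅; K=[fun :: mulL(-16)]⟩
[11] ⟨C=-2; E=∅; S=∅; K=[if0 :: fun :: mulL(-16)]⟩
[12] ⟨C=3; E=∅; S=∅; K=[fun :: mulL(-16)]⟩
[13] ⟨C=((λx. x) 4); E={p↦0}; S={0↦3}; K=[mulL(-16)]⟩
[14] ⟨C=(λx. x); E={p↦0}; S={0↦3}; K=[arg :: mulL(-16)]⟩
[15] ⟨C=4; E={p↦0}; S={0↦3}; K=[fun :: mulL(-16)]⟩
[16] ⟨C=x; E={x↦1, p↦0}; S={0↦3, 1↦4}; K=[mulL(-16)]⟩
→ final value -64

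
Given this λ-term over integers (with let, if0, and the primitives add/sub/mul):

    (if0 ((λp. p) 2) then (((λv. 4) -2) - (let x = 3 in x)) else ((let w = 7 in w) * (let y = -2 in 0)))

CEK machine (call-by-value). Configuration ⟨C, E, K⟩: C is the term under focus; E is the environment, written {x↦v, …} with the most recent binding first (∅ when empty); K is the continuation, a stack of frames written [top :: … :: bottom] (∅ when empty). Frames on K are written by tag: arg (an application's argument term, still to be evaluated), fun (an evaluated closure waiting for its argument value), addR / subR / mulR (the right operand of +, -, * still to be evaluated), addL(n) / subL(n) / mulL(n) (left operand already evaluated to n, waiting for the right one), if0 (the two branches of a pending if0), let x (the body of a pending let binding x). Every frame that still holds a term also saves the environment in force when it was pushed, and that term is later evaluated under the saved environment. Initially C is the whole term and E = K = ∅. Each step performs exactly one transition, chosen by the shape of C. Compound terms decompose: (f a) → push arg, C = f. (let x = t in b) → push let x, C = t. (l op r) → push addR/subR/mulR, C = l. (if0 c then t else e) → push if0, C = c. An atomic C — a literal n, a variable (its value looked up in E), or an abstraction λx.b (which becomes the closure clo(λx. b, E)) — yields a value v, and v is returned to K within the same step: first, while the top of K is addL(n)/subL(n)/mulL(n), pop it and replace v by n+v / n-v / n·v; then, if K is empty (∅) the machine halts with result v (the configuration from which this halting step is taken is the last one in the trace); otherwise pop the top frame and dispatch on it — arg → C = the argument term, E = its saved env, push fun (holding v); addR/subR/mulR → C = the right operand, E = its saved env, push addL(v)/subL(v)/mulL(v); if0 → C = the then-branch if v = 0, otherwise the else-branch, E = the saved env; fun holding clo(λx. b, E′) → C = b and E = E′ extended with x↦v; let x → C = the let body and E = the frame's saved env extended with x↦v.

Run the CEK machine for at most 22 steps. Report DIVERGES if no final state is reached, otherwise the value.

Answer: 0

Derivation:
[0] <C=(if0 ((λp. p) 2) then (((λv. 4) -2) - (let x = 3 in x)) else ((let w = 7 in w) * (let y = -2 in 0))), E=∅, K=∅>
[1] <C=((λp. p) 2), E=∅, K=[if0]>
[2] <C=(λp. p), E=∅, K=[arg :: if0]>
[3] <C=2, E=∅, K=[fun :: if0]>
[4] <C=p, E={p↦2}, K=[if0]>
[5] <C=((let w = 7 in w) * (let y = -2 in 0)), E=∅, K=∅>
[6] <C=(let w = 7 in w), E=∅, K=[mulR]>
[7] <C=7, E=∅, K=[let w :: mulR]>
[8] <C=w, E={w↦7}, K=[mulR]>
[9] <C=(let y = -2 in 0), E=∅, K=[mulL(7)]>
[10] <C=-2, E=∅, K=[let y :: mulL(7)]>
[11] <C=0, E={y↦-2}, K=[mulL(7)]>
→ final value 0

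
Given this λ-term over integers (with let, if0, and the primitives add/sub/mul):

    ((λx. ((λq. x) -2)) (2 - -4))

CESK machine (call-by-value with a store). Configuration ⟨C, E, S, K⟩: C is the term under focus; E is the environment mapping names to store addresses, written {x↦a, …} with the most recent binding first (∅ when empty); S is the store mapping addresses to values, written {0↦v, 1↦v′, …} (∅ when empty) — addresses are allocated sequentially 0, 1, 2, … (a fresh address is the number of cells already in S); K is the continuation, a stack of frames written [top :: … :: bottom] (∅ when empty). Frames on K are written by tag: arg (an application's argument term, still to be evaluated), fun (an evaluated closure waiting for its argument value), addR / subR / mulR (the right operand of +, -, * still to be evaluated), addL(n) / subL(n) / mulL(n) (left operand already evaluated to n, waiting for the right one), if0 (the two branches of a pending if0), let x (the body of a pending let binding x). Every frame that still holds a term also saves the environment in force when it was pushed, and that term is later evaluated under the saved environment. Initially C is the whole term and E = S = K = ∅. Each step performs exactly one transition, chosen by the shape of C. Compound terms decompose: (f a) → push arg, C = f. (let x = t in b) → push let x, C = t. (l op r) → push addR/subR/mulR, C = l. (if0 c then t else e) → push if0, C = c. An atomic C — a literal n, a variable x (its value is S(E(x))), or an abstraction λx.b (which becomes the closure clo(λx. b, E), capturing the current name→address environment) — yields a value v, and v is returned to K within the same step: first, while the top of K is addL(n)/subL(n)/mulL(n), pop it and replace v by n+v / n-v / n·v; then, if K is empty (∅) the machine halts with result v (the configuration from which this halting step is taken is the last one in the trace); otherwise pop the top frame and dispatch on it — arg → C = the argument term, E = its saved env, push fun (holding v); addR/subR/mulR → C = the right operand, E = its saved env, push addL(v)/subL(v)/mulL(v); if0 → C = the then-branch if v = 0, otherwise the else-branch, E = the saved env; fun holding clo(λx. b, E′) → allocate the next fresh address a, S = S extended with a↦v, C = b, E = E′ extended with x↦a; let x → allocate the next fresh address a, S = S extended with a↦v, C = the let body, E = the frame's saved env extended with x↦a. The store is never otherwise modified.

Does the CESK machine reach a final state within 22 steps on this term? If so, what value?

Answer: 6

Derivation:
0. ⟨C=((λx. ((λq. x) -2)) (2 - -4)); E=∅; S=∅; K=∅⟩
1. ⟨C=(λx. ((λq. x) -2)); E=∅; S=∅; K=[arg]⟩
2. ⟨C=(2 - -4); E=∅; S=∅; K=[fun]⟩
3. ⟨C=2; E=∅; S=∅; K=[subR :: fun]⟩
4. ⟨C=-4; E=∅; S=∅; K=[subL(2) :: fun]⟩
5. ⟨C=((λq. x) -2); E={x↦0}; S={0↦6}; K=∅⟩
6. ⟨C=(λq. x); E={x↦0}; S={0↦6}; K=[arg]⟩
7. ⟨C=-2; E={x↦0}; S={0↦6}; K=[fun]⟩
8. ⟨C=x; E={q↦1, x↦0}; S={0↦6, 1↦-2}; K=∅⟩
→ final value 6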